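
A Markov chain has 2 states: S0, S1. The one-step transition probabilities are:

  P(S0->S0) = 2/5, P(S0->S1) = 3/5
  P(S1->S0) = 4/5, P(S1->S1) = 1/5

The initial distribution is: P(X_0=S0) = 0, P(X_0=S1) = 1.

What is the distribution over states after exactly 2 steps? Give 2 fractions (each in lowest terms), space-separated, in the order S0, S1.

Answer: 12/25 13/25

Derivation:
Propagating the distribution step by step (d_{t+1} = d_t * P):
d_0 = (S0=0, S1=1)
  d_1[S0] = 0*2/5 + 1*4/5 = 4/5
  d_1[S1] = 0*3/5 + 1*1/5 = 1/5
d_1 = (S0=4/5, S1=1/5)
  d_2[S0] = 4/5*2/5 + 1/5*4/5 = 12/25
  d_2[S1] = 4/5*3/5 + 1/5*1/5 = 13/25
d_2 = (S0=12/25, S1=13/25)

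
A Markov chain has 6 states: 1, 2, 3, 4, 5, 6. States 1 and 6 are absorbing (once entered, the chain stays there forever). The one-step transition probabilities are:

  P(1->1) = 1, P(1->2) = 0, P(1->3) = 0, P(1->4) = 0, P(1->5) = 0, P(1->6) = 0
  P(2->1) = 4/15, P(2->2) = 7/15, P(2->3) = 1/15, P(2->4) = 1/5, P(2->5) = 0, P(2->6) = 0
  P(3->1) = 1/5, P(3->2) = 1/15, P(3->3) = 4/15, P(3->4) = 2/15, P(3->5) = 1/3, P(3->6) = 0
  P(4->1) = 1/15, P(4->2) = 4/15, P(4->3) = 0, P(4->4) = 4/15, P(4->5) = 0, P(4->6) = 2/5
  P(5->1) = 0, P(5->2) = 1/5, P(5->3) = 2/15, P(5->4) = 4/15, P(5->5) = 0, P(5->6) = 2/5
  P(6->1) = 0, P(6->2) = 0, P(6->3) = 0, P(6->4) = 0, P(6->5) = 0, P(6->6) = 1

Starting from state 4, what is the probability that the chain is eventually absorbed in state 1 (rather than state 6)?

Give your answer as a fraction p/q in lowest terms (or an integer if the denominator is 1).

Answer: 43/125

Derivation:
Let a_i = P(absorbed in 1 | start in state i).
Boundary conditions: a_1 = 1, a_6 = 0.
For each transient state i, a_i = sum_j P(i->j) * a_j:
  a_2 = 4/15*a_1 + 7/15*a_2 + 1/15*a_3 + 1/5*a_4 + 0*a_5 + 0*a_6
  a_3 = 1/5*a_1 + 1/15*a_2 + 4/15*a_3 + 2/15*a_4 + 1/3*a_5 + 0*a_6
  a_4 = 1/15*a_1 + 4/15*a_2 + 0*a_3 + 4/15*a_4 + 0*a_5 + 2/5*a_6
  a_5 = 0*a_1 + 1/5*a_2 + 2/15*a_3 + 4/15*a_4 + 0*a_5 + 2/5*a_6

Substituting a_1 = 1 and a_6 = 0, rearrange to (I - Q) a = r where r[i] = P(i -> 1):
  [8/15, -1/15, -1/5, 0] . (a_2, a_3, a_4, a_5) = 4/15
  [-1/15, 11/15, -2/15, -1/3] . (a_2, a_3, a_4, a_5) = 1/5
  [-4/15, 0, 11/15, 0] . (a_2, a_3, a_4, a_5) = 1/15
  [-1/5, -2/15, -4/15, 1] . (a_2, a_3, a_4, a_5) = 0

Solving yields:
  a_2 = 87/125
  a_3 = 67/125
  a_4 = 43/125
  a_5 = 189/625

Starting state is 4, so the absorption probability is a_4 = 43/125.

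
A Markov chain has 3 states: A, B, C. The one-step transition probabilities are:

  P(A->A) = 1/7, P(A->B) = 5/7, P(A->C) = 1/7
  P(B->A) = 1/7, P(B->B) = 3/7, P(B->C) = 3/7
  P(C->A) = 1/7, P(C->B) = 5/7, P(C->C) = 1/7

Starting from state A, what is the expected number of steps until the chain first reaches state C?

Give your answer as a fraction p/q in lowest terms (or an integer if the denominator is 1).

Let h_i = expected steps to first reach C from state i.
Boundary: h_C = 0.
First-step equations for the other states:
  h_A = 1 + 1/7*h_A + 5/7*h_B + 1/7*h_C
  h_B = 1 + 1/7*h_A + 3/7*h_B + 3/7*h_C

Substituting h_C = 0 and rearranging gives the linear system (I - Q) h = 1:
  [6/7, -5/7] . (h_A, h_B) = 1
  [-1/7, 4/7] . (h_A, h_B) = 1

Solving yields:
  h_A = 63/19
  h_B = 49/19

Starting state is A, so the expected hitting time is h_A = 63/19.

Answer: 63/19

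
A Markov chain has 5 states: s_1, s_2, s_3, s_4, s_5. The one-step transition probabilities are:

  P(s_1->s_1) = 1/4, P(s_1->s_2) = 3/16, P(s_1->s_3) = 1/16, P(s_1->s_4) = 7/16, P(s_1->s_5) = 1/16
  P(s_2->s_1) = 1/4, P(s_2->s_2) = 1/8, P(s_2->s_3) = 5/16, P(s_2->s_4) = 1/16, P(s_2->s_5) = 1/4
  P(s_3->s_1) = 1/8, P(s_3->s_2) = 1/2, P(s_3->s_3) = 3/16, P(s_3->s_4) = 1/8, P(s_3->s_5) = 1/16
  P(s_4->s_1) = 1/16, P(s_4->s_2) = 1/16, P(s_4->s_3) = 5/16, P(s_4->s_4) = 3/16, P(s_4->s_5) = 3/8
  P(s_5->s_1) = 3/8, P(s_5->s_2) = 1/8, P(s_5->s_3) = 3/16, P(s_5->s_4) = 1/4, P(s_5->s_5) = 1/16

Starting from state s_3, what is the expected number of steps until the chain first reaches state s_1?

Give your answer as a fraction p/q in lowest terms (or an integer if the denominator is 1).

Answer: 41840/7969

Derivation:
Let h_i = expected steps to first reach s_1 from state i.
Boundary: h_s_1 = 0.
First-step equations for the other states:
  h_s_2 = 1 + 1/4*h_s_1 + 1/8*h_s_2 + 5/16*h_s_3 + 1/16*h_s_4 + 1/4*h_s_5
  h_s_3 = 1 + 1/8*h_s_1 + 1/2*h_s_2 + 3/16*h_s_3 + 1/8*h_s_4 + 1/16*h_s_5
  h_s_4 = 1 + 1/16*h_s_1 + 1/16*h_s_2 + 5/16*h_s_3 + 3/16*h_s_4 + 3/8*h_s_5
  h_s_5 = 1 + 3/8*h_s_1 + 1/8*h_s_2 + 3/16*h_s_3 + 1/4*h_s_4 + 1/16*h_s_5

Substituting h_s_1 = 0 and rearranging gives the linear system (I - Q) h = 1:
  [7/8, -5/16, -1/16, -1/4] . (h_s_2, h_s_3, h_s_4, h_s_5) = 1
  [-1/2, 13/16, -1/8, -1/16] . (h_s_2, h_s_3, h_s_4, h_s_5) = 1
  [-1/16, -5/16, 13/16, -3/8] . (h_s_2, h_s_3, h_s_4, h_s_5) = 1
  [-1/8, -3/16, -1/4, 15/16] . (h_s_2, h_s_3, h_s_4, h_s_5) = 1

Solving yields:
  h_s_2 = 36800/7969
  h_s_3 = 41840/7969
  h_s_4 = 44224/7969
  h_s_5 = 33568/7969

Starting state is s_3, so the expected hitting time is h_s_3 = 41840/7969.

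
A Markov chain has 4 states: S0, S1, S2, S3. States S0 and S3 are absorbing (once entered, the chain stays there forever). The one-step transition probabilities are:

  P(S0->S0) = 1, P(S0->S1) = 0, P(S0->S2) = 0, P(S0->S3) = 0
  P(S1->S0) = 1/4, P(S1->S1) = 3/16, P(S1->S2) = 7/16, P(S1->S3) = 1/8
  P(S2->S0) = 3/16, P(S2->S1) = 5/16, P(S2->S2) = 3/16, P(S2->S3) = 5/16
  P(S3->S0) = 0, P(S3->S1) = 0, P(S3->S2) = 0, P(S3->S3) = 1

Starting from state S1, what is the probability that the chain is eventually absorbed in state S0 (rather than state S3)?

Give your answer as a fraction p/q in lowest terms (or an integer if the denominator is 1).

Answer: 73/134

Derivation:
Let a_i = P(absorbed in S0 | start in state i).
Boundary conditions: a_S0 = 1, a_S3 = 0.
For each transient state i, a_i = sum_j P(i->j) * a_j:
  a_S1 = 1/4*a_S0 + 3/16*a_S1 + 7/16*a_S2 + 1/8*a_S3
  a_S2 = 3/16*a_S0 + 5/16*a_S1 + 3/16*a_S2 + 5/16*a_S3

Substituting a_S0 = 1 and a_S3 = 0, rearrange to (I - Q) a = r where r[i] = P(i -> S0):
  [13/16, -7/16] . (a_S1, a_S2) = 1/4
  [-5/16, 13/16] . (a_S1, a_S2) = 3/16

Solving yields:
  a_S1 = 73/134
  a_S2 = 59/134

Starting state is S1, so the absorption probability is a_S1 = 73/134.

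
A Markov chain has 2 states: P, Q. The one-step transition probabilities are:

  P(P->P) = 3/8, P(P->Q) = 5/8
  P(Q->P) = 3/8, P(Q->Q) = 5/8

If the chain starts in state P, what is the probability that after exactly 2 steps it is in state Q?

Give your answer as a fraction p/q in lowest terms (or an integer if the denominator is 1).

Answer: 5/8

Derivation:
Computing P^2 by repeated multiplication:
P^1 =
  P: [3/8, 5/8]
  Q: [3/8, 5/8]
P^2 =
  P: [3/8, 5/8]
  Q: [3/8, 5/8]

(P^2)[P -> Q] = 5/8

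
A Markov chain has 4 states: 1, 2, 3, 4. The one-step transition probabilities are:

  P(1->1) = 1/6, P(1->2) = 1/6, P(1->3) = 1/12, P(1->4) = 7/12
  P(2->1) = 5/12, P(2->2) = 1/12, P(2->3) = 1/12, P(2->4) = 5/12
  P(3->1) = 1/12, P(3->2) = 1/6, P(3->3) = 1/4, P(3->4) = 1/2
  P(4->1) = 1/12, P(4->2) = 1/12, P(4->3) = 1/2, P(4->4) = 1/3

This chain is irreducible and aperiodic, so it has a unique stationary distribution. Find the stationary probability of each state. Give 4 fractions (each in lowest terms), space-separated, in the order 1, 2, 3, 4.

The stationary distribution satisfies pi = pi * P, i.e.:
  pi_1 = 1/6*pi_1 + 5/12*pi_2 + 1/12*pi_3 + 1/12*pi_4
  pi_2 = 1/6*pi_1 + 1/12*pi_2 + 1/6*pi_3 + 1/12*pi_4
  pi_3 = 1/12*pi_1 + 1/12*pi_2 + 1/4*pi_3 + 1/2*pi_4
  pi_4 = 7/12*pi_1 + 5/12*pi_2 + 1/2*pi_3 + 1/3*pi_4
with normalization: pi_1 + pi_2 + pi_3 + pi_4 = 1.

Using the first 3 balance equations plus normalization, the linear system A*pi = b is:
  [-5/6, 5/12, 1/12, 1/12] . pi = 0
  [1/6, -11/12, 1/6, 1/12] . pi = 0
  [1/12, 1/12, -3/4, 1/2] . pi = 0
  [1, 1, 1, 1] . pi = 1

Solving yields:
  pi_1 = 269/1995
  pi_2 = 241/1995
  pi_3 = 628/1995
  pi_4 = 857/1995

Verification (pi * P):
  269/1995*1/6 + 241/1995*5/12 + 628/1995*1/12 + 857/1995*1/12 = 269/1995 = pi_1  (ok)
  269/1995*1/6 + 241/1995*1/12 + 628/1995*1/6 + 857/1995*1/12 = 241/1995 = pi_2  (ok)
  269/1995*1/12 + 241/1995*1/12 + 628/1995*1/4 + 857/1995*1/2 = 628/1995 = pi_3  (ok)
  269/1995*7/12 + 241/1995*5/12 + 628/1995*1/2 + 857/1995*1/3 = 857/1995 = pi_4  (ok)

Answer: 269/1995 241/1995 628/1995 857/1995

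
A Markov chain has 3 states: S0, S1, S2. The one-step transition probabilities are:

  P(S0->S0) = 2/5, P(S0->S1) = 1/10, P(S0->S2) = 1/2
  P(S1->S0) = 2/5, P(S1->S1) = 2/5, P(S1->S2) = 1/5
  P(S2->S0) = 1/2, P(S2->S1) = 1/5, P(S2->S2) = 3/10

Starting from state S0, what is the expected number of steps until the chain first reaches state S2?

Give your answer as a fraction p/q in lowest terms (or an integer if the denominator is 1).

Answer: 35/16

Derivation:
Let h_i = expected steps to first reach S2 from state i.
Boundary: h_S2 = 0.
First-step equations for the other states:
  h_S0 = 1 + 2/5*h_S0 + 1/10*h_S1 + 1/2*h_S2
  h_S1 = 1 + 2/5*h_S0 + 2/5*h_S1 + 1/5*h_S2

Substituting h_S2 = 0 and rearranging gives the linear system (I - Q) h = 1:
  [3/5, -1/10] . (h_S0, h_S1) = 1
  [-2/5, 3/5] . (h_S0, h_S1) = 1

Solving yields:
  h_S0 = 35/16
  h_S1 = 25/8

Starting state is S0, so the expected hitting time is h_S0 = 35/16.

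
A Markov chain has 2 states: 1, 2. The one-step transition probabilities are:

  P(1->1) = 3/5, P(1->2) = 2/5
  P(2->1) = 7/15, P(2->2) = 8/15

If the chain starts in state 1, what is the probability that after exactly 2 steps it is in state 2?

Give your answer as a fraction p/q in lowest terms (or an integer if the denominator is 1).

Computing P^2 by repeated multiplication:
P^1 =
  1: [3/5, 2/5]
  2: [7/15, 8/15]
P^2 =
  1: [41/75, 34/75]
  2: [119/225, 106/225]

(P^2)[1 -> 2] = 34/75

Answer: 34/75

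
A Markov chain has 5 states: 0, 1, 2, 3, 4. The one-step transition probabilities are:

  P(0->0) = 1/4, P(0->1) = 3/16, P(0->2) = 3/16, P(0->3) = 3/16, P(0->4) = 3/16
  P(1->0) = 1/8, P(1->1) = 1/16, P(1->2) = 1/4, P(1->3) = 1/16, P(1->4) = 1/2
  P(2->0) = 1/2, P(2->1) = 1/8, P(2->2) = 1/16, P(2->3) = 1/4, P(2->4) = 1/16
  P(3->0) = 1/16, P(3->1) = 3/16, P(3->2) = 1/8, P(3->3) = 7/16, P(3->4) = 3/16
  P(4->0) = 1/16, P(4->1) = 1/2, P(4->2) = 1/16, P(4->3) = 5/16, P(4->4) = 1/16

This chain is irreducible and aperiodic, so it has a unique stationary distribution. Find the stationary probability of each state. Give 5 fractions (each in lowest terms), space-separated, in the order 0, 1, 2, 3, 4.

Answer: 3627/21403 4657/21403 3013/21403 5580/21403 4526/21403

Derivation:
The stationary distribution satisfies pi = pi * P, i.e.:
  pi_0 = 1/4*pi_0 + 1/8*pi_1 + 1/2*pi_2 + 1/16*pi_3 + 1/16*pi_4
  pi_1 = 3/16*pi_0 + 1/16*pi_1 + 1/8*pi_2 + 3/16*pi_3 + 1/2*pi_4
  pi_2 = 3/16*pi_0 + 1/4*pi_1 + 1/16*pi_2 + 1/8*pi_3 + 1/16*pi_4
  pi_3 = 3/16*pi_0 + 1/16*pi_1 + 1/4*pi_2 + 7/16*pi_3 + 5/16*pi_4
  pi_4 = 3/16*pi_0 + 1/2*pi_1 + 1/16*pi_2 + 3/16*pi_3 + 1/16*pi_4
with normalization: pi_0 + pi_1 + pi_2 + pi_3 + pi_4 = 1.

Using the first 4 balance equations plus normalization, the linear system A*pi = b is:
  [-3/4, 1/8, 1/2, 1/16, 1/16] . pi = 0
  [3/16, -15/16, 1/8, 3/16, 1/2] . pi = 0
  [3/16, 1/4, -15/16, 1/8, 1/16] . pi = 0
  [3/16, 1/16, 1/4, -9/16, 5/16] . pi = 0
  [1, 1, 1, 1, 1] . pi = 1

Solving yields:
  pi_0 = 3627/21403
  pi_1 = 4657/21403
  pi_2 = 3013/21403
  pi_3 = 5580/21403
  pi_4 = 4526/21403

Verification (pi * P):
  3627/21403*1/4 + 4657/21403*1/8 + 3013/21403*1/2 + 5580/21403*1/16 + 4526/21403*1/16 = 3627/21403 = pi_0  (ok)
  3627/21403*3/16 + 4657/21403*1/16 + 3013/21403*1/8 + 5580/21403*3/16 + 4526/21403*1/2 = 4657/21403 = pi_1  (ok)
  3627/21403*3/16 + 4657/21403*1/4 + 3013/21403*1/16 + 5580/21403*1/8 + 4526/21403*1/16 = 3013/21403 = pi_2  (ok)
  3627/21403*3/16 + 4657/21403*1/16 + 3013/21403*1/4 + 5580/21403*7/16 + 4526/21403*5/16 = 5580/21403 = pi_3  (ok)
  3627/21403*3/16 + 4657/21403*1/2 + 3013/21403*1/16 + 5580/21403*3/16 + 4526/21403*1/16 = 4526/21403 = pi_4  (ok)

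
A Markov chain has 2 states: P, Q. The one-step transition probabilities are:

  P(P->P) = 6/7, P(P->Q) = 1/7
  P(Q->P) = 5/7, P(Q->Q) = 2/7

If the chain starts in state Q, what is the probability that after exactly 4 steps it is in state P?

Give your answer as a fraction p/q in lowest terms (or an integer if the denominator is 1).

Answer: 2000/2401

Derivation:
Computing P^4 by repeated multiplication:
P^1 =
  P: [6/7, 1/7]
  Q: [5/7, 2/7]
P^2 =
  P: [41/49, 8/49]
  Q: [40/49, 9/49]
P^3 =
  P: [286/343, 57/343]
  Q: [285/343, 58/343]
P^4 =
  P: [2001/2401, 400/2401]
  Q: [2000/2401, 401/2401]

(P^4)[Q -> P] = 2000/2401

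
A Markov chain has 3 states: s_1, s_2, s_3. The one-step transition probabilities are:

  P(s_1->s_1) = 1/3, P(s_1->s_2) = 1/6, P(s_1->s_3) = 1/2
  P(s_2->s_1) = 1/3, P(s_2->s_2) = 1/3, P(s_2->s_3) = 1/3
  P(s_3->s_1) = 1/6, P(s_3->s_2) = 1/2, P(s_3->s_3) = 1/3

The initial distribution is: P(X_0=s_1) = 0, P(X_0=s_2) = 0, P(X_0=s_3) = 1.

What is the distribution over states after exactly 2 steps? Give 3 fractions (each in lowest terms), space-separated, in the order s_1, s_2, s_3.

Propagating the distribution step by step (d_{t+1} = d_t * P):
d_0 = (s_1=0, s_2=0, s_3=1)
  d_1[s_1] = 0*1/3 + 0*1/3 + 1*1/6 = 1/6
  d_1[s_2] = 0*1/6 + 0*1/3 + 1*1/2 = 1/2
  d_1[s_3] = 0*1/2 + 0*1/3 + 1*1/3 = 1/3
d_1 = (s_1=1/6, s_2=1/2, s_3=1/3)
  d_2[s_1] = 1/6*1/3 + 1/2*1/3 + 1/3*1/6 = 5/18
  d_2[s_2] = 1/6*1/6 + 1/2*1/3 + 1/3*1/2 = 13/36
  d_2[s_3] = 1/6*1/2 + 1/2*1/3 + 1/3*1/3 = 13/36
d_2 = (s_1=5/18, s_2=13/36, s_3=13/36)

Answer: 5/18 13/36 13/36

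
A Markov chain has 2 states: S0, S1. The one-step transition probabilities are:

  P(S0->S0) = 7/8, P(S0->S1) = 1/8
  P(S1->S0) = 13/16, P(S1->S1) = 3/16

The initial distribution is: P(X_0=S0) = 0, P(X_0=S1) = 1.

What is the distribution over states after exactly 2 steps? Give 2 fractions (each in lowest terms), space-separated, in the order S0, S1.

Propagating the distribution step by step (d_{t+1} = d_t * P):
d_0 = (S0=0, S1=1)
  d_1[S0] = 0*7/8 + 1*13/16 = 13/16
  d_1[S1] = 0*1/8 + 1*3/16 = 3/16
d_1 = (S0=13/16, S1=3/16)
  d_2[S0] = 13/16*7/8 + 3/16*13/16 = 221/256
  d_2[S1] = 13/16*1/8 + 3/16*3/16 = 35/256
d_2 = (S0=221/256, S1=35/256)

Answer: 221/256 35/256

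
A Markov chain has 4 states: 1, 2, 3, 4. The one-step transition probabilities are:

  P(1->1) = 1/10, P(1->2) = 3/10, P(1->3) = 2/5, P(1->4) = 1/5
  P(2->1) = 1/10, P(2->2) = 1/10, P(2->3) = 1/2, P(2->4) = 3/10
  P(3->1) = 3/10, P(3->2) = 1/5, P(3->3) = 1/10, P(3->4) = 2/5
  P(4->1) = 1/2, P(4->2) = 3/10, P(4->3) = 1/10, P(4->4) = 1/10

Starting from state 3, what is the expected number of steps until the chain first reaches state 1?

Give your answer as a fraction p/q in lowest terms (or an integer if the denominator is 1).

Let h_i = expected steps to first reach 1 from state i.
Boundary: h_1 = 0.
First-step equations for the other states:
  h_2 = 1 + 1/10*h_1 + 1/10*h_2 + 1/2*h_3 + 3/10*h_4
  h_3 = 1 + 3/10*h_1 + 1/5*h_2 + 1/10*h_3 + 2/5*h_4
  h_4 = 1 + 1/2*h_1 + 3/10*h_2 + 1/10*h_3 + 1/10*h_4

Substituting h_1 = 0 and rearranging gives the linear system (I - Q) h = 1:
  [9/10, -1/2, -3/10] . (h_2, h_3, h_4) = 1
  [-1/5, 9/10, -2/5] . (h_2, h_3, h_4) = 1
  [-3/10, -1/10, 9/10] . (h_2, h_3, h_4) = 1

Solving yields:
  h_2 = 215/57
  h_3 = 60/19
  h_4 = 155/57

Starting state is 3, so the expected hitting time is h_3 = 60/19.

Answer: 60/19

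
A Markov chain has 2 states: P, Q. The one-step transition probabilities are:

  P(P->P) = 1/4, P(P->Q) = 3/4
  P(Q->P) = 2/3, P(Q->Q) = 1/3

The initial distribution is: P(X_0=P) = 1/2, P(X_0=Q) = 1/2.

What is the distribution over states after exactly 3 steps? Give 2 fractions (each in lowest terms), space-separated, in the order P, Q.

Propagating the distribution step by step (d_{t+1} = d_t * P):
d_0 = (P=1/2, Q=1/2)
  d_1[P] = 1/2*1/4 + 1/2*2/3 = 11/24
  d_1[Q] = 1/2*3/4 + 1/2*1/3 = 13/24
d_1 = (P=11/24, Q=13/24)
  d_2[P] = 11/24*1/4 + 13/24*2/3 = 137/288
  d_2[Q] = 11/24*3/4 + 13/24*1/3 = 151/288
d_2 = (P=137/288, Q=151/288)
  d_3[P] = 137/288*1/4 + 151/288*2/3 = 1619/3456
  d_3[Q] = 137/288*3/4 + 151/288*1/3 = 1837/3456
d_3 = (P=1619/3456, Q=1837/3456)

Answer: 1619/3456 1837/3456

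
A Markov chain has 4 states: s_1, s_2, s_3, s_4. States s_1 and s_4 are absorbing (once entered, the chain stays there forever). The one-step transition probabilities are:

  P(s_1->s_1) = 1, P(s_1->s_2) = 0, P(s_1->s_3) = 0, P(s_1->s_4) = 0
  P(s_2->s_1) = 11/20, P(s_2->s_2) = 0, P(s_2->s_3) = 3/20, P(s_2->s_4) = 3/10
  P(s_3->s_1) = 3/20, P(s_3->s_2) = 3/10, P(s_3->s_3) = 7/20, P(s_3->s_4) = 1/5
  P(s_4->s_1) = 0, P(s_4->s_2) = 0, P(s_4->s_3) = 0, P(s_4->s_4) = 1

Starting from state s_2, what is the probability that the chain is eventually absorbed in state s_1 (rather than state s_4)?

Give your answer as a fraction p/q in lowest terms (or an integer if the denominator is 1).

Let a_i = P(absorbed in s_1 | start in state i).
Boundary conditions: a_s_1 = 1, a_s_4 = 0.
For each transient state i, a_i = sum_j P(i->j) * a_j:
  a_s_2 = 11/20*a_s_1 + 0*a_s_2 + 3/20*a_s_3 + 3/10*a_s_4
  a_s_3 = 3/20*a_s_1 + 3/10*a_s_2 + 7/20*a_s_3 + 1/5*a_s_4

Substituting a_s_1 = 1 and a_s_4 = 0, rearrange to (I - Q) a = r where r[i] = P(i -> s_1):
  [1, -3/20] . (a_s_2, a_s_3) = 11/20
  [-3/10, 13/20] . (a_s_2, a_s_3) = 3/20

Solving yields:
  a_s_2 = 76/121
  a_s_3 = 63/121

Starting state is s_2, so the absorption probability is a_s_2 = 76/121.

Answer: 76/121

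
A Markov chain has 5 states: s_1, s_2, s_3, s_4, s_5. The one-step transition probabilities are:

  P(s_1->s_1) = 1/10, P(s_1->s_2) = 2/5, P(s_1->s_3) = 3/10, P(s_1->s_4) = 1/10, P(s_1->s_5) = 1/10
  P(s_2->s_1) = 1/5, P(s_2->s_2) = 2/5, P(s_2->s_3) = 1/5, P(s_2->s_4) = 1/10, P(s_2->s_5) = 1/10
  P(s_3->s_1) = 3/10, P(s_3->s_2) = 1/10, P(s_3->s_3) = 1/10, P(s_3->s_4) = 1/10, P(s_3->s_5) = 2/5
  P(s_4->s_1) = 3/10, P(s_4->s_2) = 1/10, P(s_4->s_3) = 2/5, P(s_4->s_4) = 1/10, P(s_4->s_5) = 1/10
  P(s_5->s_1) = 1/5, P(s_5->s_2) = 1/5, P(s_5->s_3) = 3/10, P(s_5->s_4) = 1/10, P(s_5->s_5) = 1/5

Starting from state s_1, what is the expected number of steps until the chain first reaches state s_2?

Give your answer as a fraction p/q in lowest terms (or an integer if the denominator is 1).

Answer: 3600/911

Derivation:
Let h_i = expected steps to first reach s_2 from state i.
Boundary: h_s_2 = 0.
First-step equations for the other states:
  h_s_1 = 1 + 1/10*h_s_1 + 2/5*h_s_2 + 3/10*h_s_3 + 1/10*h_s_4 + 1/10*h_s_5
  h_s_3 = 1 + 3/10*h_s_1 + 1/10*h_s_2 + 1/10*h_s_3 + 1/10*h_s_4 + 2/5*h_s_5
  h_s_4 = 1 + 3/10*h_s_1 + 1/10*h_s_2 + 2/5*h_s_3 + 1/10*h_s_4 + 1/10*h_s_5
  h_s_5 = 1 + 1/5*h_s_1 + 1/5*h_s_2 + 3/10*h_s_3 + 1/10*h_s_4 + 1/5*h_s_5

Substituting h_s_2 = 0 and rearranging gives the linear system (I - Q) h = 1:
  [9/10, -3/10, -1/10, -1/10] . (h_s_1, h_s_3, h_s_4, h_s_5) = 1
  [-3/10, 9/10, -1/10, -2/5] . (h_s_1, h_s_3, h_s_4, h_s_5) = 1
  [-3/10, -2/5, 9/10, -1/10] . (h_s_1, h_s_3, h_s_4, h_s_5) = 1
  [-1/5, -3/10, -1/10, 4/5] . (h_s_1, h_s_3, h_s_4, h_s_5) = 1

Solving yields:
  h_s_1 = 3600/911
  h_s_3 = 4700/911
  h_s_4 = 4790/911
  h_s_5 = 4400/911

Starting state is s_1, so the expected hitting time is h_s_1 = 3600/911.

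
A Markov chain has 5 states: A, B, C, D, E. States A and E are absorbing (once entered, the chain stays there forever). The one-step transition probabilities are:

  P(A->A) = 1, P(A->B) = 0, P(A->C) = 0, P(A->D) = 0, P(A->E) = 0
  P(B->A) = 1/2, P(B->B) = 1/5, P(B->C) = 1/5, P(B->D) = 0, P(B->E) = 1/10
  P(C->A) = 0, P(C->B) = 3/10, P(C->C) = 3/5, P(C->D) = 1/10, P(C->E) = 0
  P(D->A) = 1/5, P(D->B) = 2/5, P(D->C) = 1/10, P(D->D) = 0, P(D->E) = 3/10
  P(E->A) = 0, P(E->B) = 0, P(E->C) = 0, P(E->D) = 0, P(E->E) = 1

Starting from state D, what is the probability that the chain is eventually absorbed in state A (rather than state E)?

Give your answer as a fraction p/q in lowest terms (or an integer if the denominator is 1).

Answer: 147/244

Derivation:
Let a_i = P(absorbed in A | start in state i).
Boundary conditions: a_A = 1, a_E = 0.
For each transient state i, a_i = sum_j P(i->j) * a_j:
  a_B = 1/2*a_A + 1/5*a_B + 1/5*a_C + 0*a_D + 1/10*a_E
  a_C = 0*a_A + 3/10*a_B + 3/5*a_C + 1/10*a_D + 0*a_E
  a_D = 1/5*a_A + 2/5*a_B + 1/10*a_C + 0*a_D + 3/10*a_E

Substituting a_A = 1 and a_E = 0, rearrange to (I - Q) a = r where r[i] = P(i -> A):
  [4/5, -1/5, 0] . (a_B, a_C, a_D) = 1/2
  [-3/10, 2/5, -1/10] . (a_B, a_C, a_D) = 0
  [-2/5, -1/10, 1] . (a_B, a_C, a_D) = 1/5

Solving yields:
  a_B = 199/244
  a_C = 93/122
  a_D = 147/244

Starting state is D, so the absorption probability is a_D = 147/244.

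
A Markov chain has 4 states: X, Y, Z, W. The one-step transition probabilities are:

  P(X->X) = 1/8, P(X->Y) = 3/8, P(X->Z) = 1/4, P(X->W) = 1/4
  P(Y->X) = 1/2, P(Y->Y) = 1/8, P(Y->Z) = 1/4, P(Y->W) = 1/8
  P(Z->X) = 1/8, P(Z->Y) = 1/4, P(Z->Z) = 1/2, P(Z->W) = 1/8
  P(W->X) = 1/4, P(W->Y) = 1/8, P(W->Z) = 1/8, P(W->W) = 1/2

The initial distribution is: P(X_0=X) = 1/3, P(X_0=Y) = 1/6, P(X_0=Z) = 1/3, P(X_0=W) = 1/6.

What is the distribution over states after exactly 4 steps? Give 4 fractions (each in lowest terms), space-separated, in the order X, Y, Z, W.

Answer: 5891/24576 1809/8192 1201/4096 1513/6144

Derivation:
Propagating the distribution step by step (d_{t+1} = d_t * P):
d_0 = (X=1/3, Y=1/6, Z=1/3, W=1/6)
  d_1[X] = 1/3*1/8 + 1/6*1/2 + 1/3*1/8 + 1/6*1/4 = 5/24
  d_1[Y] = 1/3*3/8 + 1/6*1/8 + 1/3*1/4 + 1/6*1/8 = 1/4
  d_1[Z] = 1/3*1/4 + 1/6*1/4 + 1/3*1/2 + 1/6*1/8 = 5/16
  d_1[W] = 1/3*1/4 + 1/6*1/8 + 1/3*1/8 + 1/6*1/2 = 11/48
d_1 = (X=5/24, Y=1/4, Z=5/16, W=11/48)
  d_2[X] = 5/24*1/8 + 1/4*1/2 + 5/16*1/8 + 11/48*1/4 = 95/384
  d_2[Y] = 5/24*3/8 + 1/4*1/8 + 5/16*1/4 + 11/48*1/8 = 83/384
  d_2[Z] = 5/24*1/4 + 1/4*1/4 + 5/16*1/2 + 11/48*1/8 = 115/384
  d_2[W] = 5/24*1/4 + 1/4*1/8 + 5/16*1/8 + 11/48*1/2 = 91/384
d_2 = (X=95/384, Y=83/384, Z=115/384, W=91/384)
  d_3[X] = 95/384*1/8 + 83/384*1/2 + 115/384*1/8 + 91/384*1/4 = 181/768
  d_3[Y] = 95/384*3/8 + 83/384*1/8 + 115/384*1/4 + 91/384*1/8 = 689/3072
  d_3[Z] = 95/384*1/4 + 83/384*1/4 + 115/384*1/2 + 91/384*1/8 = 907/3072
  d_3[W] = 95/384*1/4 + 83/384*1/8 + 115/384*1/8 + 91/384*1/2 = 47/192
d_3 = (X=181/768, Y=689/3072, Z=907/3072, W=47/192)
  d_4[X] = 181/768*1/8 + 689/3072*1/2 + 907/3072*1/8 + 47/192*1/4 = 5891/24576
  d_4[Y] = 181/768*3/8 + 689/3072*1/8 + 907/3072*1/4 + 47/192*1/8 = 1809/8192
  d_4[Z] = 181/768*1/4 + 689/3072*1/4 + 907/3072*1/2 + 47/192*1/8 = 1201/4096
  d_4[W] = 181/768*1/4 + 689/3072*1/8 + 907/3072*1/8 + 47/192*1/2 = 1513/6144
d_4 = (X=5891/24576, Y=1809/8192, Z=1201/4096, W=1513/6144)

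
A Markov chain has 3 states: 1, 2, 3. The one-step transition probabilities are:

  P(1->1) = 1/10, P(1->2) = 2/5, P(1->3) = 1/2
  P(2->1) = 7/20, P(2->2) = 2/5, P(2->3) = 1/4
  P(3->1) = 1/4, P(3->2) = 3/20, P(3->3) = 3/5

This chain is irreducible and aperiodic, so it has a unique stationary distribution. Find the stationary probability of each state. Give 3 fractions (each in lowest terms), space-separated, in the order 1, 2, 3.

Answer: 81/335 94/335 32/67

Derivation:
The stationary distribution satisfies pi = pi * P, i.e.:
  pi_1 = 1/10*pi_1 + 7/20*pi_2 + 1/4*pi_3
  pi_2 = 2/5*pi_1 + 2/5*pi_2 + 3/20*pi_3
  pi_3 = 1/2*pi_1 + 1/4*pi_2 + 3/5*pi_3
with normalization: pi_1 + pi_2 + pi_3 = 1.

Using the first 2 balance equations plus normalization, the linear system A*pi = b is:
  [-9/10, 7/20, 1/4] . pi = 0
  [2/5, -3/5, 3/20] . pi = 0
  [1, 1, 1] . pi = 1

Solving yields:
  pi_1 = 81/335
  pi_2 = 94/335
  pi_3 = 32/67

Verification (pi * P):
  81/335*1/10 + 94/335*7/20 + 32/67*1/4 = 81/335 = pi_1  (ok)
  81/335*2/5 + 94/335*2/5 + 32/67*3/20 = 94/335 = pi_2  (ok)
  81/335*1/2 + 94/335*1/4 + 32/67*3/5 = 32/67 = pi_3  (ok)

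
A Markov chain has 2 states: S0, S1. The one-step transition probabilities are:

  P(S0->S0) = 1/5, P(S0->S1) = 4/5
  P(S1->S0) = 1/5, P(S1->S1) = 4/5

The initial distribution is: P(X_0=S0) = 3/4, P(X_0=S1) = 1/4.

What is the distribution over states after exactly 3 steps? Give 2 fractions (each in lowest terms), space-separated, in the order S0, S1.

Propagating the distribution step by step (d_{t+1} = d_t * P):
d_0 = (S0=3/4, S1=1/4)
  d_1[S0] = 3/4*1/5 + 1/4*1/5 = 1/5
  d_1[S1] = 3/4*4/5 + 1/4*4/5 = 4/5
d_1 = (S0=1/5, S1=4/5)
  d_2[S0] = 1/5*1/5 + 4/5*1/5 = 1/5
  d_2[S1] = 1/5*4/5 + 4/5*4/5 = 4/5
d_2 = (S0=1/5, S1=4/5)
  d_3[S0] = 1/5*1/5 + 4/5*1/5 = 1/5
  d_3[S1] = 1/5*4/5 + 4/5*4/5 = 4/5
d_3 = (S0=1/5, S1=4/5)

Answer: 1/5 4/5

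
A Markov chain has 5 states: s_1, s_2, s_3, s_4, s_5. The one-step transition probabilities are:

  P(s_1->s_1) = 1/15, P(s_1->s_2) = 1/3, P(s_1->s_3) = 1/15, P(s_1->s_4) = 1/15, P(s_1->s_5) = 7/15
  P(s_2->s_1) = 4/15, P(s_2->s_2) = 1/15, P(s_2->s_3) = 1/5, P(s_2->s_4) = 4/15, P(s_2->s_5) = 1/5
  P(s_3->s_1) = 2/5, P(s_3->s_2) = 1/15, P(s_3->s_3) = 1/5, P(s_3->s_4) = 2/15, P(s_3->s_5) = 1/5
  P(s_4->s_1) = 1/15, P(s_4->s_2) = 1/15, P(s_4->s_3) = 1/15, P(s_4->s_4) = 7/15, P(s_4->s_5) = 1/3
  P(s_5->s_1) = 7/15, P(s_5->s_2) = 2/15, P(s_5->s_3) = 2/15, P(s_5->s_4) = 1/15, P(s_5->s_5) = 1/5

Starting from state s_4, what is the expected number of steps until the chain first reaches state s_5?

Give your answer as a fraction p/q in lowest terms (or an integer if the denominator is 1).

Let h_i = expected steps to first reach s_5 from state i.
Boundary: h_s_5 = 0.
First-step equations for the other states:
  h_s_1 = 1 + 1/15*h_s_1 + 1/3*h_s_2 + 1/15*h_s_3 + 1/15*h_s_4 + 7/15*h_s_5
  h_s_2 = 1 + 4/15*h_s_1 + 1/15*h_s_2 + 1/5*h_s_3 + 4/15*h_s_4 + 1/5*h_s_5
  h_s_3 = 1 + 2/5*h_s_1 + 1/15*h_s_2 + 1/5*h_s_3 + 2/15*h_s_4 + 1/5*h_s_5
  h_s_4 = 1 + 1/15*h_s_1 + 1/15*h_s_2 + 1/15*h_s_3 + 7/15*h_s_4 + 1/3*h_s_5

Substituting h_s_5 = 0 and rearranging gives the linear system (I - Q) h = 1:
  [14/15, -1/3, -1/15, -1/15] . (h_s_1, h_s_2, h_s_3, h_s_4) = 1
  [-4/15, 14/15, -1/5, -4/15] . (h_s_1, h_s_2, h_s_3, h_s_4) = 1
  [-2/5, -1/15, 4/5, -2/15] . (h_s_1, h_s_2, h_s_3, h_s_4) = 1
  [-1/15, -1/15, -1/15, 8/15] . (h_s_1, h_s_2, h_s_3, h_s_4) = 1

Solving yields:
  h_s_1 = 36885/13247
  h_s_2 = 3555/1019
  h_s_3 = 45675/13247
  h_s_4 = 40935/13247

Starting state is s_4, so the expected hitting time is h_s_4 = 40935/13247.

Answer: 40935/13247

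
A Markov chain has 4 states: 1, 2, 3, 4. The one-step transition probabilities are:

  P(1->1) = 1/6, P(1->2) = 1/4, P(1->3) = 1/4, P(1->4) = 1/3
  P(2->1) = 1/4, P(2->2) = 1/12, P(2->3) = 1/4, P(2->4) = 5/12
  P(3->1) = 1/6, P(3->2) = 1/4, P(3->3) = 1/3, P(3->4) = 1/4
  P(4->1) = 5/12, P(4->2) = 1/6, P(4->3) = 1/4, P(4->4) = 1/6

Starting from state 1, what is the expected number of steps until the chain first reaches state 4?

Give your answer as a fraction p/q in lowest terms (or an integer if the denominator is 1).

Let h_i = expected steps to first reach 4 from state i.
Boundary: h_4 = 0.
First-step equations for the other states:
  h_1 = 1 + 1/6*h_1 + 1/4*h_2 + 1/4*h_3 + 1/3*h_4
  h_2 = 1 + 1/4*h_1 + 1/12*h_2 + 1/4*h_3 + 5/12*h_4
  h_3 = 1 + 1/6*h_1 + 1/4*h_2 + 1/3*h_3 + 1/4*h_4

Substituting h_4 = 0 and rearranging gives the linear system (I - Q) h = 1:
  [5/6, -1/4, -1/4] . (h_1, h_2, h_3) = 1
  [-1/4, 11/12, -1/4] . (h_1, h_2, h_3) = 1
  [-1/6, -1/4, 2/3] . (h_1, h_2, h_3) = 1

Solving yields:
  h_1 = 1848/607
  h_2 = 1716/607
  h_3 = 2016/607

Starting state is 1, so the expected hitting time is h_1 = 1848/607.

Answer: 1848/607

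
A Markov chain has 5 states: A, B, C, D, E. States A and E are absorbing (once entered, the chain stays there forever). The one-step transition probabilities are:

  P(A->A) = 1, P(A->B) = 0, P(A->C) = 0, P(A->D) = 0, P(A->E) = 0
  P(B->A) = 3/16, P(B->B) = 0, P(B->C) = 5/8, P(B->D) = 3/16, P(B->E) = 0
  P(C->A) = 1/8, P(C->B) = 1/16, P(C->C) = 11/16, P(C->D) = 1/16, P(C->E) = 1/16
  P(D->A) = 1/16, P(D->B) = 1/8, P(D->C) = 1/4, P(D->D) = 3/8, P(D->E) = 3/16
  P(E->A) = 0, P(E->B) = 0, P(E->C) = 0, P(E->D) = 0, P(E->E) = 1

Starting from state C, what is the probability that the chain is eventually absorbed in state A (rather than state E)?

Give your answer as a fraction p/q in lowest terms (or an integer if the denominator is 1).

Let a_i = P(absorbed in A | start in state i).
Boundary conditions: a_A = 1, a_E = 0.
For each transient state i, a_i = sum_j P(i->j) * a_j:
  a_B = 3/16*a_A + 0*a_B + 5/8*a_C + 3/16*a_D + 0*a_E
  a_C = 1/8*a_A + 1/16*a_B + 11/16*a_C + 1/16*a_D + 1/16*a_E
  a_D = 1/16*a_A + 1/8*a_B + 1/4*a_C + 3/8*a_D + 3/16*a_E

Substituting a_A = 1 and a_E = 0, rearrange to (I - Q) a = r where r[i] = P(i -> A):
  [1, -5/8, -3/16] . (a_B, a_C, a_D) = 3/16
  [-1/16, 5/16, -1/16] . (a_B, a_C, a_D) = 1/8
  [-1/8, -1/4, 5/8] . (a_B, a_C, a_D) = 1/16

Solving yields:
  a_B = 387/574
  a_C = 363/574
  a_D = 20/41

Starting state is C, so the absorption probability is a_C = 363/574.

Answer: 363/574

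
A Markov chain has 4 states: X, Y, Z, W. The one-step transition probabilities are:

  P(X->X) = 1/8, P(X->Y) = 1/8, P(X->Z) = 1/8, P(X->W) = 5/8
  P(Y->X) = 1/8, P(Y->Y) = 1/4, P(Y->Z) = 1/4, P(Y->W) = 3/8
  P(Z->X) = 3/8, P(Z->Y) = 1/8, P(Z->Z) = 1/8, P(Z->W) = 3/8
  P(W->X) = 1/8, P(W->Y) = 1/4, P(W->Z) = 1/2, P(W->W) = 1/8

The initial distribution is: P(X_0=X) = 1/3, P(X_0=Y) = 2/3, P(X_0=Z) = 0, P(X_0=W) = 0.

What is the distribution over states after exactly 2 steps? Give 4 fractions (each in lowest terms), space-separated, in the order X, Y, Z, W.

Answer: 17/96 5/24 31/96 7/24

Derivation:
Propagating the distribution step by step (d_{t+1} = d_t * P):
d_0 = (X=1/3, Y=2/3, Z=0, W=0)
  d_1[X] = 1/3*1/8 + 2/3*1/8 + 0*3/8 + 0*1/8 = 1/8
  d_1[Y] = 1/3*1/8 + 2/3*1/4 + 0*1/8 + 0*1/4 = 5/24
  d_1[Z] = 1/3*1/8 + 2/3*1/4 + 0*1/8 + 0*1/2 = 5/24
  d_1[W] = 1/3*5/8 + 2/3*3/8 + 0*3/8 + 0*1/8 = 11/24
d_1 = (X=1/8, Y=5/24, Z=5/24, W=11/24)
  d_2[X] = 1/8*1/8 + 5/24*1/8 + 5/24*3/8 + 11/24*1/8 = 17/96
  d_2[Y] = 1/8*1/8 + 5/24*1/4 + 5/24*1/8 + 11/24*1/4 = 5/24
  d_2[Z] = 1/8*1/8 + 5/24*1/4 + 5/24*1/8 + 11/24*1/2 = 31/96
  d_2[W] = 1/8*5/8 + 5/24*3/8 + 5/24*3/8 + 11/24*1/8 = 7/24
d_2 = (X=17/96, Y=5/24, Z=31/96, W=7/24)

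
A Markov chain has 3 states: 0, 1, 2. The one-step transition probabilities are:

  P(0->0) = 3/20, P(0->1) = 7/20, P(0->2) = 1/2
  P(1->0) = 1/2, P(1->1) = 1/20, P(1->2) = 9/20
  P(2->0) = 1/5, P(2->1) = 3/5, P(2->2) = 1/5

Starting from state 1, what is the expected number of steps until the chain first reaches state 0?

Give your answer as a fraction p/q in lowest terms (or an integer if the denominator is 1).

Answer: 125/49

Derivation:
Let h_i = expected steps to first reach 0 from state i.
Boundary: h_0 = 0.
First-step equations for the other states:
  h_1 = 1 + 1/2*h_0 + 1/20*h_1 + 9/20*h_2
  h_2 = 1 + 1/5*h_0 + 3/5*h_1 + 1/5*h_2

Substituting h_0 = 0 and rearranging gives the linear system (I - Q) h = 1:
  [19/20, -9/20] . (h_1, h_2) = 1
  [-3/5, 4/5] . (h_1, h_2) = 1

Solving yields:
  h_1 = 125/49
  h_2 = 155/49

Starting state is 1, so the expected hitting time is h_1 = 125/49.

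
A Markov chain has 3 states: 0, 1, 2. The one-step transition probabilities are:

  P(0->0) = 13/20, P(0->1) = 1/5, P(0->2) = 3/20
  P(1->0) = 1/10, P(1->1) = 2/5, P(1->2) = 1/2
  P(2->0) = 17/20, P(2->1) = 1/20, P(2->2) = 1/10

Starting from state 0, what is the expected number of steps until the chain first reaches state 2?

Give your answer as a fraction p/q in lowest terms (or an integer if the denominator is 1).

Let h_i = expected steps to first reach 2 from state i.
Boundary: h_2 = 0.
First-step equations for the other states:
  h_0 = 1 + 13/20*h_0 + 1/5*h_1 + 3/20*h_2
  h_1 = 1 + 1/10*h_0 + 2/5*h_1 + 1/2*h_2

Substituting h_2 = 0 and rearranging gives the linear system (I - Q) h = 1:
  [7/20, -1/5] . (h_0, h_1) = 1
  [-1/10, 3/5] . (h_0, h_1) = 1

Solving yields:
  h_0 = 80/19
  h_1 = 45/19

Starting state is 0, so the expected hitting time is h_0 = 80/19.

Answer: 80/19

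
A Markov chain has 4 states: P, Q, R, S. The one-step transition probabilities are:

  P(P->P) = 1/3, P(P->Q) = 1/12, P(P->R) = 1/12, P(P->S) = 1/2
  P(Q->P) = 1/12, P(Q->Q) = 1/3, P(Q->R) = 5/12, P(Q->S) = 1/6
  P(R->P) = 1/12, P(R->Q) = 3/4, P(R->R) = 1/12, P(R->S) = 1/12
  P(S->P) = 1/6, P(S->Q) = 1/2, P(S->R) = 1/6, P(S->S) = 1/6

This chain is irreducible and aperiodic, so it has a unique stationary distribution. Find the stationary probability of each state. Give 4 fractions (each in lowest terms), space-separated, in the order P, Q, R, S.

Answer: 216/1633 708/1633 398/1633 311/1633

Derivation:
The stationary distribution satisfies pi = pi * P, i.e.:
  pi_P = 1/3*pi_P + 1/12*pi_Q + 1/12*pi_R + 1/6*pi_S
  pi_Q = 1/12*pi_P + 1/3*pi_Q + 3/4*pi_R + 1/2*pi_S
  pi_R = 1/12*pi_P + 5/12*pi_Q + 1/12*pi_R + 1/6*pi_S
  pi_S = 1/2*pi_P + 1/6*pi_Q + 1/12*pi_R + 1/6*pi_S
with normalization: pi_P + pi_Q + pi_R + pi_S = 1.

Using the first 3 balance equations plus normalization, the linear system A*pi = b is:
  [-2/3, 1/12, 1/12, 1/6] . pi = 0
  [1/12, -2/3, 3/4, 1/2] . pi = 0
  [1/12, 5/12, -11/12, 1/6] . pi = 0
  [1, 1, 1, 1] . pi = 1

Solving yields:
  pi_P = 216/1633
  pi_Q = 708/1633
  pi_R = 398/1633
  pi_S = 311/1633

Verification (pi * P):
  216/1633*1/3 + 708/1633*1/12 + 398/1633*1/12 + 311/1633*1/6 = 216/1633 = pi_P  (ok)
  216/1633*1/12 + 708/1633*1/3 + 398/1633*3/4 + 311/1633*1/2 = 708/1633 = pi_Q  (ok)
  216/1633*1/12 + 708/1633*5/12 + 398/1633*1/12 + 311/1633*1/6 = 398/1633 = pi_R  (ok)
  216/1633*1/2 + 708/1633*1/6 + 398/1633*1/12 + 311/1633*1/6 = 311/1633 = pi_S  (ok)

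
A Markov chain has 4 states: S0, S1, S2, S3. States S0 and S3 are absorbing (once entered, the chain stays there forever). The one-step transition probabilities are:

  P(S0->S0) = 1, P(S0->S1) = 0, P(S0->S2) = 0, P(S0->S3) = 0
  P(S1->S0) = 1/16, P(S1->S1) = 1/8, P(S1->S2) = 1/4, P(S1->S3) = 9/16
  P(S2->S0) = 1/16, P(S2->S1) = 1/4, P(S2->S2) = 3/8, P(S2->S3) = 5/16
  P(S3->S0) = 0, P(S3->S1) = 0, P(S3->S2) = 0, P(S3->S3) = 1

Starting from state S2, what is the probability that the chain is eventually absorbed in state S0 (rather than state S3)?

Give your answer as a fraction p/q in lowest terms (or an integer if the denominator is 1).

Let a_i = P(absorbed in S0 | start in state i).
Boundary conditions: a_S0 = 1, a_S3 = 0.
For each transient state i, a_i = sum_j P(i->j) * a_j:
  a_S1 = 1/16*a_S0 + 1/8*a_S1 + 1/4*a_S2 + 9/16*a_S3
  a_S2 = 1/16*a_S0 + 1/4*a_S1 + 3/8*a_S2 + 5/16*a_S3

Substituting a_S0 = 1 and a_S3 = 0, rearrange to (I - Q) a = r where r[i] = P(i -> S0):
  [7/8, -1/4] . (a_S1, a_S2) = 1/16
  [-1/4, 5/8] . (a_S1, a_S2) = 1/16

Solving yields:
  a_S1 = 7/62
  a_S2 = 9/62

Starting state is S2, so the absorption probability is a_S2 = 9/62.

Answer: 9/62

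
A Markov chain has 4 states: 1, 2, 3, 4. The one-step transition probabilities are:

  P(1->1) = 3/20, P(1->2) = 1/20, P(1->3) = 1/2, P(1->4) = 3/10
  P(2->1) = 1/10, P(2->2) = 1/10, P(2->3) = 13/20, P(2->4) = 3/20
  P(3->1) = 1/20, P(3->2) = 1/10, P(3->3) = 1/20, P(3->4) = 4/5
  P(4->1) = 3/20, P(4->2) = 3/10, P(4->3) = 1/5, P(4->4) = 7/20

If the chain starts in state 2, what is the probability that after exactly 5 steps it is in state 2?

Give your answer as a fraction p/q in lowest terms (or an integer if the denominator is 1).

Answer: 56673/320000

Derivation:
Computing P^5 by repeated multiplication:
P^1 =
  1: [3/20, 1/20, 1/2, 3/10]
  2: [1/10, 1/10, 13/20, 3/20]
  3: [1/20, 1/10, 1/20, 4/5]
  4: [3/20, 3/10, 1/5, 7/20]
P^2 =
  1: [39/400, 61/400, 77/400, 223/400]
  2: [2/25, 1/8, 71/400, 247/400]
  3: [7/50, 103/400, 101/400, 7/20]
  4: [23/200, 13/80, 7/20, 149/400]
P^3 =
  1: [197/1600, 1653/8000, 269/1000, 321/800]
  2: [63/500, 439/2000, 2029/8000, 3207/8000]
  3: [179/1600, 163/1000, 8/25, 3241/8000]
  4: [171/1600, 27/160, 2041/8000, 1877/4000]
P^4 =
  1: [18043/160000, 5571/32000, 46331/160000, 67771/160000]
  2: [9093/80000, 1391/8000, 9553/32000, 66229/160000]
  3: [2197/20000, 28069/160000, 20713/80000, 72929/160000]
  4: [2321/20000, 30161/160000, 43157/160000, 34057/80000]
P^5 =
  1: [359483/3200000, 573041/3200000, 21499/80000, 351879/800000]
  2: [7133/64000, 56673/320000, 856201/3200000, 1420419/3200000]
  3: [369079/3200000, 29707/160000, 873799/3200000, 681491/1600000]
  4: [14541/128000, 8967/50000, 446693/1600000, 1369201/3200000]

(P^5)[2 -> 2] = 56673/320000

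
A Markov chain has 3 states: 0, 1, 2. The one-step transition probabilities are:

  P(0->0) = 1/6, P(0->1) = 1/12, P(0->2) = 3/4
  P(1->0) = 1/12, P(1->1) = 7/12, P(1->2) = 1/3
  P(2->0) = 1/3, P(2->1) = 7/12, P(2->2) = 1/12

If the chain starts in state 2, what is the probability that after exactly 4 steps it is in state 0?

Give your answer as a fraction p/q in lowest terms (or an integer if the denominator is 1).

Answer: 1757/10368

Derivation:
Computing P^4 by repeated multiplication:
P^1 =
  0: [1/6, 1/12, 3/4]
  1: [1/12, 7/12, 1/3]
  2: [1/3, 7/12, 1/12]
P^2 =
  0: [41/144, 1/2, 31/144]
  1: [25/144, 13/24, 41/144]
  2: [19/144, 5/12, 65/144]
P^3 =
  0: [139/864, 127/288, 43/108]
  1: [73/432, 143/288, 289/864]
  2: [179/864, 149/288, 119/432]
P^4 =
  0: [2035/10368, 869/1728, 3119/10368]
  1: [1877/10368, 431/864, 3319/10368]
  2: [1757/10368, 829/1728, 3637/10368]

(P^4)[2 -> 0] = 1757/10368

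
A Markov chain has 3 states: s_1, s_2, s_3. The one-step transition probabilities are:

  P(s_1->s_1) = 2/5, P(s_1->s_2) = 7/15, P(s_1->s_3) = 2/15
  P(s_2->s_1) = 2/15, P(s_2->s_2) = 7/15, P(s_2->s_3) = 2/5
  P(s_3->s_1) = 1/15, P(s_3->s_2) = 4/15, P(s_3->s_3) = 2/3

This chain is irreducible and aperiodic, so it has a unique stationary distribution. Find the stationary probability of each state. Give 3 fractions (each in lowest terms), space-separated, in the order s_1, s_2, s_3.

Answer: 16/117 43/117 58/117

Derivation:
The stationary distribution satisfies pi = pi * P, i.e.:
  pi_s_1 = 2/5*pi_s_1 + 2/15*pi_s_2 + 1/15*pi_s_3
  pi_s_2 = 7/15*pi_s_1 + 7/15*pi_s_2 + 4/15*pi_s_3
  pi_s_3 = 2/15*pi_s_1 + 2/5*pi_s_2 + 2/3*pi_s_3
with normalization: pi_s_1 + pi_s_2 + pi_s_3 = 1.

Using the first 2 balance equations plus normalization, the linear system A*pi = b is:
  [-3/5, 2/15, 1/15] . pi = 0
  [7/15, -8/15, 4/15] . pi = 0
  [1, 1, 1] . pi = 1

Solving yields:
  pi_s_1 = 16/117
  pi_s_2 = 43/117
  pi_s_3 = 58/117

Verification (pi * P):
  16/117*2/5 + 43/117*2/15 + 58/117*1/15 = 16/117 = pi_s_1  (ok)
  16/117*7/15 + 43/117*7/15 + 58/117*4/15 = 43/117 = pi_s_2  (ok)
  16/117*2/15 + 43/117*2/5 + 58/117*2/3 = 58/117 = pi_s_3  (ok)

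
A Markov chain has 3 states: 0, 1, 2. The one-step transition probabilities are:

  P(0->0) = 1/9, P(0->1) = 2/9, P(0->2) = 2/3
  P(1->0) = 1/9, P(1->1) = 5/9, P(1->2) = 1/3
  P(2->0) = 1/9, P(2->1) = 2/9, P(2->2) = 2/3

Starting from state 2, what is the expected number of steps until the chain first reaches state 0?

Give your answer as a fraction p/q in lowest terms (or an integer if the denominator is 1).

Let h_i = expected steps to first reach 0 from state i.
Boundary: h_0 = 0.
First-step equations for the other states:
  h_1 = 1 + 1/9*h_0 + 5/9*h_1 + 1/3*h_2
  h_2 = 1 + 1/9*h_0 + 2/9*h_1 + 2/3*h_2

Substituting h_0 = 0 and rearranging gives the linear system (I - Q) h = 1:
  [4/9, -1/3] . (h_1, h_2) = 1
  [-2/9, 1/3] . (h_1, h_2) = 1

Solving yields:
  h_1 = 9
  h_2 = 9

Starting state is 2, so the expected hitting time is h_2 = 9.

Answer: 9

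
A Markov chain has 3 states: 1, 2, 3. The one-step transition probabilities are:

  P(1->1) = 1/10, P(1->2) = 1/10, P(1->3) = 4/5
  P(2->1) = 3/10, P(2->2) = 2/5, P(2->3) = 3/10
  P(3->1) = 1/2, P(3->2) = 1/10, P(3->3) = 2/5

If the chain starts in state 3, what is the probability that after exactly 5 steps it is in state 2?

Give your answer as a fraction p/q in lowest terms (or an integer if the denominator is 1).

Computing P^5 by repeated multiplication:
P^1 =
  1: [1/10, 1/10, 4/5]
  2: [3/10, 2/5, 3/10]
  3: [1/2, 1/10, 2/5]
P^2 =
  1: [11/25, 13/100, 43/100]
  2: [3/10, 11/50, 12/25]
  3: [7/25, 13/100, 59/100]
P^3 =
  1: [149/500, 139/1000, 563/1000]
  2: [42/125, 83/500, 249/500]
  3: [181/500, 139/1000, 499/1000]
P^4 =
  1: [353/1000, 1417/10000, 5053/10000]
  2: [831/2500, 749/5000, 2589/5000]
  3: [1637/5000, 1417/10000, 5309/10000]
P^5 =
  1: [16523/50000, 14251/100000, 52703/100000]
  2: [8427/25000, 7247/50000, 25899/50000]
  3: [3407/10000, 14251/100000, 51679/100000]

(P^5)[3 -> 2] = 14251/100000

Answer: 14251/100000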